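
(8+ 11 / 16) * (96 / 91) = 9.16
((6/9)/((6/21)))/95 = 7/285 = 0.02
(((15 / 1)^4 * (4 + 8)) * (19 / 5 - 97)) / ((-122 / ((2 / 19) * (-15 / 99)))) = -94365000 / 12749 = -7401.76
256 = 256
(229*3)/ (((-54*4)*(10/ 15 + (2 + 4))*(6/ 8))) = -0.64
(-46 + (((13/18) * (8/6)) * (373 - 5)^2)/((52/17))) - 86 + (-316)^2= 3843652/27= 142357.48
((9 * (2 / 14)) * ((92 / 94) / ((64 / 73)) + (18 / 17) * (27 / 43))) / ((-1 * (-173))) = 17624637 / 1331402464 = 0.01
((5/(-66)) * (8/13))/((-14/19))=190/3003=0.06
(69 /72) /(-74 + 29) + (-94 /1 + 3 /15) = -101327 /1080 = -93.82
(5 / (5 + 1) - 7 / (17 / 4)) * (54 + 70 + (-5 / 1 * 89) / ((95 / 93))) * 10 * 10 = 24572150 / 969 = 25358.26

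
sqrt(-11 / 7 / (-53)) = sqrt(4081) / 371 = 0.17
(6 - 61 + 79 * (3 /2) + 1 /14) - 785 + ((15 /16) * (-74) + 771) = -1109 /56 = -19.80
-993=-993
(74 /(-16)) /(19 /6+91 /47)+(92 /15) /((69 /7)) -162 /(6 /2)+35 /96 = -111729941 /2072160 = -53.92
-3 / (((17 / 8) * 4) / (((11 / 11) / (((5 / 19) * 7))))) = -114 / 595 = -0.19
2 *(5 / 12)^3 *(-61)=-7625 / 864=-8.83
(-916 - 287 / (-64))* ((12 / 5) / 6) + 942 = 92383 / 160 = 577.39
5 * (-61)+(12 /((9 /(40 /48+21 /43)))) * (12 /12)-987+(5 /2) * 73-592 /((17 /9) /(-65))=253476067 /13158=19264.03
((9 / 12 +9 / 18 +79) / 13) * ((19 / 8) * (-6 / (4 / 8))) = -18297 / 104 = -175.93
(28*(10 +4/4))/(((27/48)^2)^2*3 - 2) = -20185088/111389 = -181.21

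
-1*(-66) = 66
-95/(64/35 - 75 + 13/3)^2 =-1047375/52243984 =-0.02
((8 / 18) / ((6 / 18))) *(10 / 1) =40 / 3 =13.33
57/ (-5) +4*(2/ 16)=-109/ 10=-10.90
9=9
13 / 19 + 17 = 17.68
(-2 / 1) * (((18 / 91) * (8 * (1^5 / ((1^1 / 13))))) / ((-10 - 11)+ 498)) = -0.09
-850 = -850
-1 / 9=-0.11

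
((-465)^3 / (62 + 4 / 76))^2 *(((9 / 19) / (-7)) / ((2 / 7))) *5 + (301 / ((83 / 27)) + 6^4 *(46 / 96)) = -8856801380756459385 / 2848726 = -3109039402440.41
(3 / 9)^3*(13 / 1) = 13 / 27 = 0.48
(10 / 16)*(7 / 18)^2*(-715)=-175175 / 2592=-67.58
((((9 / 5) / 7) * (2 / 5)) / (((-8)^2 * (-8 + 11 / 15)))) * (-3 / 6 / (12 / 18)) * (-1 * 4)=-81 / 122080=-0.00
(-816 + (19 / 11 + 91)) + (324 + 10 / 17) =-74554 / 187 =-398.68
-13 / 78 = -1 / 6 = -0.17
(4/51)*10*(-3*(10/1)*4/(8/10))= -2000/17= -117.65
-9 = -9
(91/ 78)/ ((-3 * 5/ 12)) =-14/ 15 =-0.93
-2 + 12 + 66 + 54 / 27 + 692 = 770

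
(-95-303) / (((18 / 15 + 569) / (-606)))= 1205940 / 2851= 422.99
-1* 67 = -67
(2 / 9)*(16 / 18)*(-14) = -224 / 81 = -2.77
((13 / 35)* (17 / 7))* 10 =442 / 49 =9.02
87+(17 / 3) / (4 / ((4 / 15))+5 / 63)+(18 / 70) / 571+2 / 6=999139217 / 11391450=87.71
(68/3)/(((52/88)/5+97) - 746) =-0.03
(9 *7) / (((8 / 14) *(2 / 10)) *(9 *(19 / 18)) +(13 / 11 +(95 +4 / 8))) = 48510 / 75281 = 0.64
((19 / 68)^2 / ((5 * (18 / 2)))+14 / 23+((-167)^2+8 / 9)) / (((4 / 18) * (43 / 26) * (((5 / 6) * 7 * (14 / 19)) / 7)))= 98908285241883 / 800298800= 123589.20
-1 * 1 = -1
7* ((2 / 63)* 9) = 2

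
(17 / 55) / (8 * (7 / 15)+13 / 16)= 816 / 12001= 0.07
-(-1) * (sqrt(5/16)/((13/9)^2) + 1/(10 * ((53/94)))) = 47/265 + 81 * sqrt(5)/676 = 0.45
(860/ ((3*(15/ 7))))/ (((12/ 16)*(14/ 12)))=152.89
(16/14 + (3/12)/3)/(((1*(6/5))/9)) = 9.20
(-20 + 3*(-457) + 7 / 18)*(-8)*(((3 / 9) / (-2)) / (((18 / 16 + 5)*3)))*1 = -400496 / 3969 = -100.91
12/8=3/2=1.50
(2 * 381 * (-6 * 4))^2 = 334450944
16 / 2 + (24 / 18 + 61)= 211 / 3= 70.33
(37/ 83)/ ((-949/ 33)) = -1221/ 78767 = -0.02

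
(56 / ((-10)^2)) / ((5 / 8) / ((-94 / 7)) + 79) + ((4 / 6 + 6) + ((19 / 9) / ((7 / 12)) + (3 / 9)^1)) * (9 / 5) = 198676381 / 10390275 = 19.12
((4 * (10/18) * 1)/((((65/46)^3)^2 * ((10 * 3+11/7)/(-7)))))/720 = -116060136976/1350073561078125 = -0.00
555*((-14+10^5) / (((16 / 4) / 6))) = 83238345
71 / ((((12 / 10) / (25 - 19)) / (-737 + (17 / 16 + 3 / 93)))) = -129578195 / 496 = -261246.36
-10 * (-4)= 40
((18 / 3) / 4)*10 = 15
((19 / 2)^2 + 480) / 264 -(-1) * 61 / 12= 7649 / 1056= 7.24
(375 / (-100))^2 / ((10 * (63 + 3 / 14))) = 21 / 944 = 0.02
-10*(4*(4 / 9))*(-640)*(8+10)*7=1433600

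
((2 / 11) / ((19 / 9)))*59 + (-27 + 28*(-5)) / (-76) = 6085 / 836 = 7.28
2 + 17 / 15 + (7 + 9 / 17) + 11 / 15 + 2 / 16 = 23503 / 2040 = 11.52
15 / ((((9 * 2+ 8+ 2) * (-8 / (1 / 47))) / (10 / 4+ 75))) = -2325 / 21056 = -0.11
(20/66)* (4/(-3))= -40/99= -0.40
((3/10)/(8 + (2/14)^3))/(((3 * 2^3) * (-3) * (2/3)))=-0.00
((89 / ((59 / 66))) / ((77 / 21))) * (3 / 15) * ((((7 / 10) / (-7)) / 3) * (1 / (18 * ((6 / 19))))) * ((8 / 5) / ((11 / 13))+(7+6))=-153881 / 324500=-0.47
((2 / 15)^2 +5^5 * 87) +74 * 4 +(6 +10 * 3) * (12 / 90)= 61239559 / 225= 272175.82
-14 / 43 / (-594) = 7 / 12771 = 0.00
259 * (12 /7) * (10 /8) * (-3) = -1665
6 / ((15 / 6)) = 12 / 5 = 2.40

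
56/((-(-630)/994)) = 3976/45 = 88.36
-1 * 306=-306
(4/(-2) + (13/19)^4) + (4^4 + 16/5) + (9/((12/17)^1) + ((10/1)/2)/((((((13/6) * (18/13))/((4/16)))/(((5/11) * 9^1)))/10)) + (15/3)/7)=57785700373/200694340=287.93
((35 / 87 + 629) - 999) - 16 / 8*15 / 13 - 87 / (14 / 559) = -60892673 / 15834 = -3845.69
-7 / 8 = -0.88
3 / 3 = 1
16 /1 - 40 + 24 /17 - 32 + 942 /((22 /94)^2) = 35262638 /2057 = 17142.75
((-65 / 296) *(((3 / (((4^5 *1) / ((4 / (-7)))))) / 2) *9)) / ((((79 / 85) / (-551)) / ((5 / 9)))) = -45664125 / 83808256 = -0.54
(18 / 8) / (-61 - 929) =-1 / 440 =-0.00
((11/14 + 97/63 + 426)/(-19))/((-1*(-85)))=-53969/203490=-0.27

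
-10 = -10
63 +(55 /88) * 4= 65.50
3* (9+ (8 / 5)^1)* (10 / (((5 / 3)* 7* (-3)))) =-318 / 35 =-9.09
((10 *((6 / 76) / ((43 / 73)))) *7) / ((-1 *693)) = -365 / 26961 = -0.01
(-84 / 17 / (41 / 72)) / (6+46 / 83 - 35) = 167328 / 548539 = 0.31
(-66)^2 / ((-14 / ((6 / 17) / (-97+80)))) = 13068 / 2023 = 6.46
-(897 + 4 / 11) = -9871 / 11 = -897.36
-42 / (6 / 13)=-91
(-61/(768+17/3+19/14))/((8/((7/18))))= -2989/781224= -0.00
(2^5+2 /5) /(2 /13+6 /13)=1053 /20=52.65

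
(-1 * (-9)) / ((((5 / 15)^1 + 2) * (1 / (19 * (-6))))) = -3078 / 7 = -439.71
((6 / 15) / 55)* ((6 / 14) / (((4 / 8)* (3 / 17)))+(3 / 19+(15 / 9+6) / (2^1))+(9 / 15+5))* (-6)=-115298 / 182875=-0.63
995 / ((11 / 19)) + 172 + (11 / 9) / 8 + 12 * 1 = 1507009 / 792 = 1902.79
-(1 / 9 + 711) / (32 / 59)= -11800 / 9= -1311.11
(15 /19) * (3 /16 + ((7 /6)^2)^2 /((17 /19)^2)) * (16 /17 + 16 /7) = 37479520 /5880861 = 6.37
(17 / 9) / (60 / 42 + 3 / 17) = 2023 / 1719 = 1.18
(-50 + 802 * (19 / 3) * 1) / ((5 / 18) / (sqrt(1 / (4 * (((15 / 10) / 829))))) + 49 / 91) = 8947.51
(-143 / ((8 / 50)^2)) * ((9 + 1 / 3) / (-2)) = 625625 / 24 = 26067.71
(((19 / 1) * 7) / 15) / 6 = 133 / 90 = 1.48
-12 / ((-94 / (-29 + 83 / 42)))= -1135 / 329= -3.45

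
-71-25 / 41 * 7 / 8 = -23463 / 328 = -71.53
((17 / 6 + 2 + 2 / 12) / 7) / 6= 5 / 42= 0.12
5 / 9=0.56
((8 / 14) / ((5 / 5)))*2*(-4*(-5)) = 160 / 7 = 22.86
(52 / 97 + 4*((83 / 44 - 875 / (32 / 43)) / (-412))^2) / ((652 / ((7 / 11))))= 117848629836175 / 3657899615338496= 0.03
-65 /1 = -65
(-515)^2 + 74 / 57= 15117899 / 57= 265226.30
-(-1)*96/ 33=32/ 11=2.91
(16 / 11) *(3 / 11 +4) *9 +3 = 7131 / 121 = 58.93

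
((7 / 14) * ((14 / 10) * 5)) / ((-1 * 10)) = -7 / 20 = -0.35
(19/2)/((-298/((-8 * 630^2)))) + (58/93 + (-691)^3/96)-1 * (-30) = -1479091748185/443424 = -3335615.01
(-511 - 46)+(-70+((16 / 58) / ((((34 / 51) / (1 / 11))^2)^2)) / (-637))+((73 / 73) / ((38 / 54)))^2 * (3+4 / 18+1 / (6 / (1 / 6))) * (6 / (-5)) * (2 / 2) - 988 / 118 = -18527472363362201 / 28802977738535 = -643.25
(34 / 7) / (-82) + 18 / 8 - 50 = -47.81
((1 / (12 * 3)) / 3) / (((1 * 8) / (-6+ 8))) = 1 / 432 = 0.00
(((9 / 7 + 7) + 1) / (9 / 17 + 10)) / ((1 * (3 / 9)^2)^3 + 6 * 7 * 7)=805545 / 268551731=0.00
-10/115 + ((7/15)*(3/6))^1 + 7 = 4931/690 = 7.15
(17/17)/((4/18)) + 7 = 23/2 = 11.50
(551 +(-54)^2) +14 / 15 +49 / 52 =2705723 / 780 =3468.88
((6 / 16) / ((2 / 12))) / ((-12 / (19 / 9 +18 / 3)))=-73 / 48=-1.52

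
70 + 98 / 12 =469 / 6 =78.17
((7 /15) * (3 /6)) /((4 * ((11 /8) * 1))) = 7 /165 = 0.04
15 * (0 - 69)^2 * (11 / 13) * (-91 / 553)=-785565 / 79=-9943.86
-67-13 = -80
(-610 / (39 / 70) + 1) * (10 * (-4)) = 1706440 / 39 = 43754.87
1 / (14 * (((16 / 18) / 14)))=9 / 8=1.12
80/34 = 40/17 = 2.35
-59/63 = -0.94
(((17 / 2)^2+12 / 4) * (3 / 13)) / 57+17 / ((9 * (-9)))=7585 / 80028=0.09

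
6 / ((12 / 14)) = 7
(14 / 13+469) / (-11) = -6111 / 143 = -42.73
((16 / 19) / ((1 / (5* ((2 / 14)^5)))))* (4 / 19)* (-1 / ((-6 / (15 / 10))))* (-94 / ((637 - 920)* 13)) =7520 / 22321696033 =0.00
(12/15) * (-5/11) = -4/11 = -0.36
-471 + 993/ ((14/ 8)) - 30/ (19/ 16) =9465/ 133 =71.17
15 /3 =5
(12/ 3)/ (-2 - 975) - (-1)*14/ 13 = 13626/ 12701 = 1.07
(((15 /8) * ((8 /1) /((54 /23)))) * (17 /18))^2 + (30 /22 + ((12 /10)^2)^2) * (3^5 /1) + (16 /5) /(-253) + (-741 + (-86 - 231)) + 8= -2960584321691 /16599330000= -178.36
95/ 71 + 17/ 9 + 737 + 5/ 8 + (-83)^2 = 39003803/ 5112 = 7629.85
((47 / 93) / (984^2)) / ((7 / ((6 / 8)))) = 47 / 840446208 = 0.00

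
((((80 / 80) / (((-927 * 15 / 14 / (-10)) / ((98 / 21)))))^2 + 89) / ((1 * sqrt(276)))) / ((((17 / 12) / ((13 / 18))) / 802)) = 64589658287050 * sqrt(69) / 244942278831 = 2190.40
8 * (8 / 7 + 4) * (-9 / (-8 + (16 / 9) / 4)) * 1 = 5832 / 119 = 49.01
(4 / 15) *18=4.80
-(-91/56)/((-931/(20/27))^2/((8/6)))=2600/1895606307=0.00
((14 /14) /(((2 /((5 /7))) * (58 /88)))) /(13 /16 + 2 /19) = 33440 /56637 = 0.59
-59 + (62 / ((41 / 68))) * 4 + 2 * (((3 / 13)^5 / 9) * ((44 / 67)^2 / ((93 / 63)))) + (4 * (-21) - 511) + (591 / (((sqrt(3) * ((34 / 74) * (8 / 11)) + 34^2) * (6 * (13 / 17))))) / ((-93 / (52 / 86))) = -242.68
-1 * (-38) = 38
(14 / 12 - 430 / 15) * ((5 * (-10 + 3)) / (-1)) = -1925 / 2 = -962.50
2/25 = 0.08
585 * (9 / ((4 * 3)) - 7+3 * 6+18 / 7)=234585 / 28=8378.04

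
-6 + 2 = -4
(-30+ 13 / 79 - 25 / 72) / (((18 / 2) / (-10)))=858395 / 25596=33.54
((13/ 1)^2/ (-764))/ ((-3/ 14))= 1183/ 1146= 1.03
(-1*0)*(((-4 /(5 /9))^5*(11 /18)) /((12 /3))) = 0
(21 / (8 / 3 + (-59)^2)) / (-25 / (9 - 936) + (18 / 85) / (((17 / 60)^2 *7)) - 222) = -286924113 / 10547429524187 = -0.00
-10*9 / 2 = -45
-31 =-31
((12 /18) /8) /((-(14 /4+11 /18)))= -3 /148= -0.02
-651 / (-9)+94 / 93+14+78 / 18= 2842 / 31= 91.68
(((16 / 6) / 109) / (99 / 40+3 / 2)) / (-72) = -40 / 467937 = -0.00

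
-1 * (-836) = 836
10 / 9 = 1.11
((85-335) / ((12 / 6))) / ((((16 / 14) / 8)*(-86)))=875 / 86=10.17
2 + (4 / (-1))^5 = -1022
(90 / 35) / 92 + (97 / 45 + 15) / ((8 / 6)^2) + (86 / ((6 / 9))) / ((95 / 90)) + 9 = 140.89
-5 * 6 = -30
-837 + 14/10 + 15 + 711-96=-1028/5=-205.60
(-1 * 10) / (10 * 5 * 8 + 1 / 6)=-60 / 2401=-0.02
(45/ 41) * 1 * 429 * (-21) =-405405/ 41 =-9887.93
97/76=1.28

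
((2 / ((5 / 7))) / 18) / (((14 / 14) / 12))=28 / 15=1.87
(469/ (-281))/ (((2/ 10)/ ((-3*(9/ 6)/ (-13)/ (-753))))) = 7035/ 1833806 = 0.00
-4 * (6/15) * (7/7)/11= -8/55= -0.15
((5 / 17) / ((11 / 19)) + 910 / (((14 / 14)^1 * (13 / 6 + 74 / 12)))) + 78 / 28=1472543 / 13090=112.49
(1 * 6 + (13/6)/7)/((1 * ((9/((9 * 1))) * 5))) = 53/42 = 1.26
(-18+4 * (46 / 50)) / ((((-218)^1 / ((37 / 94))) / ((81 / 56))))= 536463 / 14344400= 0.04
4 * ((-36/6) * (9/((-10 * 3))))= 36/5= 7.20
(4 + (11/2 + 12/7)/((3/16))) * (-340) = -303280/21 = -14441.90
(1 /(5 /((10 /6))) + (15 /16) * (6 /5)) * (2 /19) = 0.15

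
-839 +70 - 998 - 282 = -2049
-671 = -671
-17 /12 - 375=-4517 /12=-376.42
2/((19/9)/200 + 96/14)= 25200/86533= 0.29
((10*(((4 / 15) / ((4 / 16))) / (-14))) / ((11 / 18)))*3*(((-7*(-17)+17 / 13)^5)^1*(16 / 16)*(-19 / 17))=3012179933043523584 / 28589561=105359432872.84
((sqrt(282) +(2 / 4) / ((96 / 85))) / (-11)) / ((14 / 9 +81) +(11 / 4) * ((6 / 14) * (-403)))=1785 / 17404112 +252 * sqrt(282) / 1087757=0.00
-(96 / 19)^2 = -9216 / 361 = -25.53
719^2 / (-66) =-516961 / 66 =-7832.74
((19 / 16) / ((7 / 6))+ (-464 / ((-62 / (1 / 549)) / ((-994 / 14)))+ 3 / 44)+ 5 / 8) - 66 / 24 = -2629864 / 1310463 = -2.01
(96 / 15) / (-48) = -2 / 15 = -0.13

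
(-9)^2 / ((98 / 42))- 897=-6036 / 7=-862.29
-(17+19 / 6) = -121 / 6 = -20.17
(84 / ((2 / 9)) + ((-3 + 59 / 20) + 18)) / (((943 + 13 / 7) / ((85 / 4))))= 942361 / 105824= 8.90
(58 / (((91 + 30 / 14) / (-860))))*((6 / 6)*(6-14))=698320 / 163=4284.17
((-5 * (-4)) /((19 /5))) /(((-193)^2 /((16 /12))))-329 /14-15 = -163485061 /4246386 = -38.50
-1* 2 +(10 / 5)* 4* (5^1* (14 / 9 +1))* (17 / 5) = 3110 / 9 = 345.56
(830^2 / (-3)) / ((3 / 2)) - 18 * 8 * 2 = -1380392 / 9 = -153376.89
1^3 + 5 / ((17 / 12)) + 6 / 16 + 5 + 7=2299 / 136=16.90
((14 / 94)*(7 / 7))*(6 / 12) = 7 / 94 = 0.07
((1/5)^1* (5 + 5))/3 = 2/3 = 0.67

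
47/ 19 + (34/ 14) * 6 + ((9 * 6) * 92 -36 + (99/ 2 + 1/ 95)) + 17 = 6670689/ 1330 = 5015.56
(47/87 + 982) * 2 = 170962/87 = 1965.08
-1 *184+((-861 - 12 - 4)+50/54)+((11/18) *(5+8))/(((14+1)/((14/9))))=-1286989/1215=-1059.25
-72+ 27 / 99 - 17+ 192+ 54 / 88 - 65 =1711 / 44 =38.89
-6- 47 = -53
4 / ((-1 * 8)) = -1 / 2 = -0.50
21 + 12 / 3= 25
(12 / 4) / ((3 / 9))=9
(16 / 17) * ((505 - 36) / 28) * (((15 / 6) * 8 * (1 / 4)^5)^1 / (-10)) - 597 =-1299139 / 2176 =-597.03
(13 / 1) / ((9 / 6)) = 8.67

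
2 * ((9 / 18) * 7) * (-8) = -56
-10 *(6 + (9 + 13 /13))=-160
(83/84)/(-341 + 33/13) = -0.00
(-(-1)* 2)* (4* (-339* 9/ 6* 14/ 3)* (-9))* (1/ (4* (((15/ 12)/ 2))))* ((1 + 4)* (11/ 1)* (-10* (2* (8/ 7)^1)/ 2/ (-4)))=10739520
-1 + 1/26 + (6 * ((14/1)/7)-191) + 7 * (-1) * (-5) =-3769/26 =-144.96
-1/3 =-0.33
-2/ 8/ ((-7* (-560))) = -0.00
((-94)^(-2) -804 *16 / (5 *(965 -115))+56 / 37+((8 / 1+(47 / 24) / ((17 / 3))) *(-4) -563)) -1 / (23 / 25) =-598.98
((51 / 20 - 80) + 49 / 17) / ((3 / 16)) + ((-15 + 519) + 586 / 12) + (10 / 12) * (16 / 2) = 27507 / 170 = 161.81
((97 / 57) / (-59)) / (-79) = 97 / 265677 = 0.00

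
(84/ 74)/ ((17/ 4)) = 168/ 629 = 0.27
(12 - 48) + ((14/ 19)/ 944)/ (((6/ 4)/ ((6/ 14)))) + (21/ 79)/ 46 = -293258509/ 8147428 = -35.99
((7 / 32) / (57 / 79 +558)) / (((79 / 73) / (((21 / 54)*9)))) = 3577 / 2824896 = 0.00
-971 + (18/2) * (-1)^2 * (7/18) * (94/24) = -957.29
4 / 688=1 / 172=0.01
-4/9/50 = -2/225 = -0.01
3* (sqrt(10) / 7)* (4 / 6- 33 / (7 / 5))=-481* sqrt(10) / 49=-31.04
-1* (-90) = 90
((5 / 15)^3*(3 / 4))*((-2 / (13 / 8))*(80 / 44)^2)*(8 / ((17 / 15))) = -64000 / 80223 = -0.80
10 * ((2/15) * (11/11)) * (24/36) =8/9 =0.89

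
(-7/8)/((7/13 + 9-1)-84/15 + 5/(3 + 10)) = -455/1728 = -0.26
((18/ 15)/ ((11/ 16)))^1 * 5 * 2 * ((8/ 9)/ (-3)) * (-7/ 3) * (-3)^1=-3584/ 99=-36.20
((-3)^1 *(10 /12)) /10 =-1 /4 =-0.25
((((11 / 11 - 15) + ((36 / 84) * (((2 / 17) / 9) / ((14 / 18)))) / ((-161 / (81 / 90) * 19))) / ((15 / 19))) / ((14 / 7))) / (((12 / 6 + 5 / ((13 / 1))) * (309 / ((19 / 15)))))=-44057468299 / 2890503960750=-0.02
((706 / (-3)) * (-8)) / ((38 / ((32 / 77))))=90368 / 4389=20.59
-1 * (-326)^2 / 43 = -106276 / 43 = -2471.53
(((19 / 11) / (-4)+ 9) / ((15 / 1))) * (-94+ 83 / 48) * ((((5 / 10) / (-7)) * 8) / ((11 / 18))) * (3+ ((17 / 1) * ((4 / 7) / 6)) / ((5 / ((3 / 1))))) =232092887 / 1185800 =195.73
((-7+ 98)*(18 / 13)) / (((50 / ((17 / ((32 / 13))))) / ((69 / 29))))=41.41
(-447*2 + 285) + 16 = -593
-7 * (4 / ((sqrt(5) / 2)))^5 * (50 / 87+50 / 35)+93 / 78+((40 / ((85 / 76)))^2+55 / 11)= 9657793 / 7514 - 7995392 * sqrt(5) / 2175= -6934.57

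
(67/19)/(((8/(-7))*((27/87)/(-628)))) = 2135357/342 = 6243.73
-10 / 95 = -2 / 19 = -0.11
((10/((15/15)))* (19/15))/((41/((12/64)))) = 19/328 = 0.06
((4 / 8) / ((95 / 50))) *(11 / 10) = 11 / 38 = 0.29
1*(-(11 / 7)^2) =-121 / 49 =-2.47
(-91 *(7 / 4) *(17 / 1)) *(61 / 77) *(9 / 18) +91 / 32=-1069.51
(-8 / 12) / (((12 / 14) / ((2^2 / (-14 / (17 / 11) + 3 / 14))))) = 6664 / 18945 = 0.35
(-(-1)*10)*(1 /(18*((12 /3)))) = 5 /36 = 0.14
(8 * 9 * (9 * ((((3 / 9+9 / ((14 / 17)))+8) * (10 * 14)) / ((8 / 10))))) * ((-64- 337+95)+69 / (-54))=-671186850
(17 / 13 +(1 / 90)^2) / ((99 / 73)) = 10053049 / 10424700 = 0.96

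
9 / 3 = 3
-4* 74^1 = -296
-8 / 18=-0.44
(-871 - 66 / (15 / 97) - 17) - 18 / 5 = -6592 / 5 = -1318.40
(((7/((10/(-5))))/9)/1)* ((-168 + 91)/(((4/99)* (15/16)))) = 11858/15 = 790.53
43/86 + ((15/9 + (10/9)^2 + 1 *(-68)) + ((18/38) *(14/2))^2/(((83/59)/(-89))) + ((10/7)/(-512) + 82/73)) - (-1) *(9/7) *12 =-743.61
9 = 9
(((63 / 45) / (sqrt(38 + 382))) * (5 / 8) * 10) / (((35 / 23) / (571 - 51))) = 299 * sqrt(105) / 21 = 145.90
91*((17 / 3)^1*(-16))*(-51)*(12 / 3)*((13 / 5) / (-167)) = -21880768 / 835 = -26204.51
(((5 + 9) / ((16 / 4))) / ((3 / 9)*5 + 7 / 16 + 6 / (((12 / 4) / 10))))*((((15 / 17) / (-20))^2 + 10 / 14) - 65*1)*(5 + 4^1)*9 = -505619091 / 613258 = -824.48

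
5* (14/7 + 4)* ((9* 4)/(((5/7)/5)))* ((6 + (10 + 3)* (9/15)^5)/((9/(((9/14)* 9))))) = 21295548/625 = 34072.88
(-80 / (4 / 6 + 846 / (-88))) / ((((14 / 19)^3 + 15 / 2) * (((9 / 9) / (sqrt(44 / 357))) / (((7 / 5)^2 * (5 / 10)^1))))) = 67602304 * sqrt(3927) / 10879023605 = 0.39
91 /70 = 13 /10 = 1.30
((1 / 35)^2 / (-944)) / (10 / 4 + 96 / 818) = -409 / 1237926200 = -0.00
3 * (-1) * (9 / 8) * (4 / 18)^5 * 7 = -28 / 2187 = -0.01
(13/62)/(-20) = -0.01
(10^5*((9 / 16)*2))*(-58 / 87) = -75000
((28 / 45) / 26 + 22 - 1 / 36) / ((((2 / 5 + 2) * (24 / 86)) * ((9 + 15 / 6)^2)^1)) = 245917 / 990288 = 0.25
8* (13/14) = 52/7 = 7.43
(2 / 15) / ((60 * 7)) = 1 / 3150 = 0.00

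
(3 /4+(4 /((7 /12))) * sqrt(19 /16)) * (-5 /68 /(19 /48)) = -720 * sqrt(19) /2261 -45 /323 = -1.53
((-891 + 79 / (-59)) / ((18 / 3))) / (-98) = 1.52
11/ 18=0.61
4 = 4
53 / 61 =0.87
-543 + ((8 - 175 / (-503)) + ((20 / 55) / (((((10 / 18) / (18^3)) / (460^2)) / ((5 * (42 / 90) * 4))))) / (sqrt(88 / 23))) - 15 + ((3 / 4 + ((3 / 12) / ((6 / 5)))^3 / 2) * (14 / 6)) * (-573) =-21673232771 / 13906944 + 20732060160 * sqrt(506) / 121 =3854181592.50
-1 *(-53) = 53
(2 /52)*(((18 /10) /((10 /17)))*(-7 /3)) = -357 /1300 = -0.27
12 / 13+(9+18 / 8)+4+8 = 1257 / 52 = 24.17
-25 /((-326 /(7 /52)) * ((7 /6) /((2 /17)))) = 75 /72046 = 0.00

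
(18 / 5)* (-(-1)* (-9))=-162 / 5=-32.40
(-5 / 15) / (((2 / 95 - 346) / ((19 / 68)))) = 1805 / 6705072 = 0.00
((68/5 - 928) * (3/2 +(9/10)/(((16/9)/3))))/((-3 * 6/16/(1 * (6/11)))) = 368046/275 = 1338.35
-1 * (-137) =137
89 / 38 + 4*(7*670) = 712969 / 38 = 18762.34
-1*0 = 0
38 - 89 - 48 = -99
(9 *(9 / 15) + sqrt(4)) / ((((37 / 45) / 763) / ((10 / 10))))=6867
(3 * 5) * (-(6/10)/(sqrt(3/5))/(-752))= 0.02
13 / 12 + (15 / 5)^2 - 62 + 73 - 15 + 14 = 241 / 12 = 20.08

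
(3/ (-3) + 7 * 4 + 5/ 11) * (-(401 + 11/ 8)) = -486069/ 44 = -11047.02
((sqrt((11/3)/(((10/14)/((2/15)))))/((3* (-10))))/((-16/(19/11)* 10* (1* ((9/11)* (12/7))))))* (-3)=-133* sqrt(154)/2592000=-0.00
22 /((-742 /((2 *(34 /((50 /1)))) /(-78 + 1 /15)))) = 1122 /2168495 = 0.00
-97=-97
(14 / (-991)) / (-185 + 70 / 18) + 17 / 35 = 2746502 / 5653655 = 0.49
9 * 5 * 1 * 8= 360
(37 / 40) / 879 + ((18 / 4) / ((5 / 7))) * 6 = 265817 / 7032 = 37.80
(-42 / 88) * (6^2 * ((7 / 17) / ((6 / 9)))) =-3969 / 374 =-10.61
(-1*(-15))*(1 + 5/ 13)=270/ 13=20.77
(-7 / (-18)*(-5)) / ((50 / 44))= -77 / 45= -1.71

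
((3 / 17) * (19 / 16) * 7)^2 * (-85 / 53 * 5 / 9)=-442225 / 230656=-1.92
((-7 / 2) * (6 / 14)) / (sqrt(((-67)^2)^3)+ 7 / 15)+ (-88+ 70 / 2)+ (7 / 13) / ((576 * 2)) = -895208632463 / 16890876288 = -53.00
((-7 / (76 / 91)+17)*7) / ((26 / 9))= 41265 / 1976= 20.88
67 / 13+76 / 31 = 3065 / 403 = 7.61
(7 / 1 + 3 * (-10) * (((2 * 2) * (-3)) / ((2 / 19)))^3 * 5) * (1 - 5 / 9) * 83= 73780893524 / 9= 8197877058.22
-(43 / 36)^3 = -1.70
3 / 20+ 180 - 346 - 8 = -3477 / 20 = -173.85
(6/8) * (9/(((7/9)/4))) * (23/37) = 5589/259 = 21.58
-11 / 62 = -0.18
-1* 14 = -14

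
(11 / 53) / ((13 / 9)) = 99 / 689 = 0.14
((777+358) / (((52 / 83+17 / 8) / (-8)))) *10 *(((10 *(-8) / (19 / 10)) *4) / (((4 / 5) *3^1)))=241164800000 / 104139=2315797.16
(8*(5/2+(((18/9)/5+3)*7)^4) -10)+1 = 1604278243/625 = 2566845.19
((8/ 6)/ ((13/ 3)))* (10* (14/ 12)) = 140/ 39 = 3.59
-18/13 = -1.38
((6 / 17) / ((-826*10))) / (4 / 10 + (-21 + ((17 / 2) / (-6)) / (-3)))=54 / 25437083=0.00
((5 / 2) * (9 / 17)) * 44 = 990 / 17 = 58.24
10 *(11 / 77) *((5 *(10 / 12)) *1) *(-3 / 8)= -125 / 56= -2.23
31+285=316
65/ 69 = 0.94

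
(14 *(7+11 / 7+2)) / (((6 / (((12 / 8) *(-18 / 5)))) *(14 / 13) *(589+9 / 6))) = -8658 / 41335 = -0.21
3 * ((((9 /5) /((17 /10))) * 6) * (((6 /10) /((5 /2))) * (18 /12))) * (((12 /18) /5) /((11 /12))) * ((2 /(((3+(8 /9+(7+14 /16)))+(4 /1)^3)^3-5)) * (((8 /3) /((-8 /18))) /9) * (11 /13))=-11609505792 /4484164729354375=-0.00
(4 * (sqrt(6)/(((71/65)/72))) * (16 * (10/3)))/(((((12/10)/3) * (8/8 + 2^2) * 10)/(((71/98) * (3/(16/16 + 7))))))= 467.90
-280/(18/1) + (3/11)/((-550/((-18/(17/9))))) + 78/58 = -190671902/13421925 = -14.21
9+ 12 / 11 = 111 / 11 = 10.09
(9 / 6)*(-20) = -30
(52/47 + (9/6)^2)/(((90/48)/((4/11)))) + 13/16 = 181583/124080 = 1.46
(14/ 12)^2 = 1.36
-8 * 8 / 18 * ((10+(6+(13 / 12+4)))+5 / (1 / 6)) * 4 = -19616 / 27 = -726.52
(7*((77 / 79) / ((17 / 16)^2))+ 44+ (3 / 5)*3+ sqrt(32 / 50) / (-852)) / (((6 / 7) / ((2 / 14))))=630278908 / 72945045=8.64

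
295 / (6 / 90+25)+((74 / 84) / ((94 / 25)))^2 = 184289575 / 15586704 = 11.82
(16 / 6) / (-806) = -4 / 1209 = -0.00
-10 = -10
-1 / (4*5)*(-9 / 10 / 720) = 1 / 16000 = 0.00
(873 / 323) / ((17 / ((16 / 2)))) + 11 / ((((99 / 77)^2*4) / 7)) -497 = -861224389 / 1779084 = -484.08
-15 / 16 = -0.94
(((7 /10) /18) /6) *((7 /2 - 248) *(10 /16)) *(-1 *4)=1141 /288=3.96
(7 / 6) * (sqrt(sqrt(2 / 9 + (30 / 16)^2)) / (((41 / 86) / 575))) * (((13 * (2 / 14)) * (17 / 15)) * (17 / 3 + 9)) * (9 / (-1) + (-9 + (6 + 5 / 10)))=-276489785 * 2153^(1 / 4) * sqrt(6) / 6642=-694571.33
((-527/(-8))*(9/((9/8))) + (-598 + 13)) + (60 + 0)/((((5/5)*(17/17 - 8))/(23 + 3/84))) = -12517/49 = -255.45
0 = 0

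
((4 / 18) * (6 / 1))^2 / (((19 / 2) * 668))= 8 / 28557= 0.00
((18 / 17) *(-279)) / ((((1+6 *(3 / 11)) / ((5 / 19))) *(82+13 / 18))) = -4971780 / 13947463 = -0.36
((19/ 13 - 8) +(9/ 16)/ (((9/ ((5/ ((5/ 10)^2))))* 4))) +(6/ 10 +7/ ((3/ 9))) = 15989/ 1040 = 15.37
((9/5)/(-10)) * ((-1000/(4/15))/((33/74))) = 16650/11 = 1513.64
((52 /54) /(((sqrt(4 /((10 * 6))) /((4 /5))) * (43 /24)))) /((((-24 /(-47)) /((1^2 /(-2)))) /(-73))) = 178412 * sqrt(15) /5805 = 119.03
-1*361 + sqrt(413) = -361 + sqrt(413) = -340.68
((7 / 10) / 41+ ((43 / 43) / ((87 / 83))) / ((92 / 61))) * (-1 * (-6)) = 1065929 / 273470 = 3.90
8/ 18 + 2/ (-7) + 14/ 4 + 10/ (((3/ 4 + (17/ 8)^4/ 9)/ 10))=36.82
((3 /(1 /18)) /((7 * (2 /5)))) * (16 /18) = 120 /7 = 17.14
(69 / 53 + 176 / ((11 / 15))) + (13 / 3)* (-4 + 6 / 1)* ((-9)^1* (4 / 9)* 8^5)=-180578849 / 159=-1135716.03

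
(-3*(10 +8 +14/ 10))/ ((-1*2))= 291/ 10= 29.10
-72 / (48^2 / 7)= -7 / 32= -0.22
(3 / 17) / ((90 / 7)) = 7 / 510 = 0.01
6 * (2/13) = 12/13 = 0.92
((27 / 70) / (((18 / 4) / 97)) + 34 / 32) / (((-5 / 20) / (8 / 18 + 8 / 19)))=-194287 / 5985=-32.46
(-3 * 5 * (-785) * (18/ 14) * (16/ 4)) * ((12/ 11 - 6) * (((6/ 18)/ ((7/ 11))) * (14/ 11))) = -15260400/ 77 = -198187.01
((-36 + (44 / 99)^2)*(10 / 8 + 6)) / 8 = -21025 / 648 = -32.45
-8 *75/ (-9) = 200/ 3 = 66.67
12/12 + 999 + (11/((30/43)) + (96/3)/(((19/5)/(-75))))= 218987/570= 384.19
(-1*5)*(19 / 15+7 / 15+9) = -161 / 3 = -53.67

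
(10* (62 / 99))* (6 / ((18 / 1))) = 2.09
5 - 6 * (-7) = 47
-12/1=-12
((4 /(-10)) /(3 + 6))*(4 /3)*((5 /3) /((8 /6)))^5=-625 /3456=-0.18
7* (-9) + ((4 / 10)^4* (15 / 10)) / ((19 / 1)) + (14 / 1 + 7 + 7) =-415601 / 11875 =-35.00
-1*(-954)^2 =-910116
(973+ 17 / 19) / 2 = 9252 / 19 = 486.95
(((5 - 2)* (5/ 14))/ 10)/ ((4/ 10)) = 0.27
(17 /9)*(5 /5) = 17 /9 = 1.89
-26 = -26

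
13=13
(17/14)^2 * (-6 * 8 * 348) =-1206864/49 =-24629.88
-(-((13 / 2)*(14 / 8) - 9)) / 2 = 19 / 16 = 1.19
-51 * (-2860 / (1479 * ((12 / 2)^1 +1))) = 2860 / 203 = 14.09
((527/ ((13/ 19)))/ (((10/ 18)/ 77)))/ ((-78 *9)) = -771001/ 5070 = -152.07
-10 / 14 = -5 / 7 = -0.71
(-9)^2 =81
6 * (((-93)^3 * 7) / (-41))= 33782994 / 41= 823975.46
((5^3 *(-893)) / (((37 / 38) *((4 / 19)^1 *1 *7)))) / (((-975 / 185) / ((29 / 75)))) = 9348817 / 1638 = 5707.46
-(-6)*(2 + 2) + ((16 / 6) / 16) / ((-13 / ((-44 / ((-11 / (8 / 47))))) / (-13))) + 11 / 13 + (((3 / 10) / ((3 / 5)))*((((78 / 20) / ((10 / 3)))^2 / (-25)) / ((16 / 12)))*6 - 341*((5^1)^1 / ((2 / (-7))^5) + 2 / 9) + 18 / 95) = 93557220666205069 / 104481000000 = 895447.22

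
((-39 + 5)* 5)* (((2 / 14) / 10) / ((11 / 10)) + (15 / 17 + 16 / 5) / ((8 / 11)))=-294589 / 308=-956.46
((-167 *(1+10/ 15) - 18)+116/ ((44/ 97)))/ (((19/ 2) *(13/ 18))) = -16080/ 2717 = -5.92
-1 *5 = -5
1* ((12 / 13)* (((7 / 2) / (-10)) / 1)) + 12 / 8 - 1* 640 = -83047 / 130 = -638.82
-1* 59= -59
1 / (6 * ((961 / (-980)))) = -490 / 2883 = -0.17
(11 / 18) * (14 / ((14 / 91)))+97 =2747 / 18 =152.61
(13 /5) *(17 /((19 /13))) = 2873 /95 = 30.24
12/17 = 0.71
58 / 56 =29 / 28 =1.04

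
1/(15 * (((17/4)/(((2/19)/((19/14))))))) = 112/92055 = 0.00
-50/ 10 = -5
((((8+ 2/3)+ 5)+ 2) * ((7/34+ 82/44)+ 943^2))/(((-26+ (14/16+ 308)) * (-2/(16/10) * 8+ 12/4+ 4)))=-62525021200/3808629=-16416.67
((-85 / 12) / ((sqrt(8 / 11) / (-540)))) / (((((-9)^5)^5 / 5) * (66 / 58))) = -61625 * sqrt(22) / 10529170486147171301963652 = -0.00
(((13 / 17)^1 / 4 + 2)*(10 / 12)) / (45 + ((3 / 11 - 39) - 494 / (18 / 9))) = -8195 / 1080384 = -0.01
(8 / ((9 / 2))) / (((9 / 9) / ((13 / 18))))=104 / 81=1.28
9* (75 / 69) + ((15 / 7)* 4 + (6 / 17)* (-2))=48303 / 2737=17.65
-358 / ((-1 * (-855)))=-358 / 855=-0.42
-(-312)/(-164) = -78/41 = -1.90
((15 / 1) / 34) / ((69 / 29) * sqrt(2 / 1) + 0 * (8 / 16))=145 * sqrt(2) / 1564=0.13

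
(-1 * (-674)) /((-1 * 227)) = -674 /227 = -2.97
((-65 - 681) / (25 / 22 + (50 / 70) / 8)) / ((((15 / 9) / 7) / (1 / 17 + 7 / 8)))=-153197814 / 64175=-2387.19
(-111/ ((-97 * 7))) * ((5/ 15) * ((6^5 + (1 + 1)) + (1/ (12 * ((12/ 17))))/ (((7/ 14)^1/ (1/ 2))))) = 423.84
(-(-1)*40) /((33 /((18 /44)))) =0.50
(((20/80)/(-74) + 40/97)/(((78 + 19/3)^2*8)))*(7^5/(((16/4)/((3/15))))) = 1776281409/294052225280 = 0.01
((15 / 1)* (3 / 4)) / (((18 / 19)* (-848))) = -95 / 6784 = -0.01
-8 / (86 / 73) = -292 / 43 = -6.79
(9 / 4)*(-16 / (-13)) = 36 / 13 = 2.77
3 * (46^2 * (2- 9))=-44436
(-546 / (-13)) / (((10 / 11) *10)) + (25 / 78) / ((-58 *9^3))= 380917913 / 82449900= 4.62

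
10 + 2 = 12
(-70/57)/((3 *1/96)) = -2240/57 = -39.30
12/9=4/3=1.33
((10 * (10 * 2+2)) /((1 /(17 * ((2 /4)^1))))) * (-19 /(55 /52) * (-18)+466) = 1476076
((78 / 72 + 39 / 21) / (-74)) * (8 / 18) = -247 / 13986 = -0.02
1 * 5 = 5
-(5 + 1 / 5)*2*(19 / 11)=-988 / 55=-17.96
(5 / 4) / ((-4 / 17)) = -85 / 16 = -5.31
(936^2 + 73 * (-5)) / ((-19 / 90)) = -78815790 / 19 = -4148199.47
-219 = -219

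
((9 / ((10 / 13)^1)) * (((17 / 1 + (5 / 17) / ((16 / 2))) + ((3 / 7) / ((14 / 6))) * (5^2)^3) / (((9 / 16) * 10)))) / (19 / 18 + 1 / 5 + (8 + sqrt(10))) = 2250908361 / 3064445 - 40516350498 * sqrt(10) / 510536537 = 483.56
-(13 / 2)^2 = -169 / 4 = -42.25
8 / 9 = 0.89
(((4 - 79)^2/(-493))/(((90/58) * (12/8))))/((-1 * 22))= 125/561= 0.22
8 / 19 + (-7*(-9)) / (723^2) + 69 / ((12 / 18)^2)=687156843 / 4414156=155.67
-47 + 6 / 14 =-46.57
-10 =-10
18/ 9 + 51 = 53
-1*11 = -11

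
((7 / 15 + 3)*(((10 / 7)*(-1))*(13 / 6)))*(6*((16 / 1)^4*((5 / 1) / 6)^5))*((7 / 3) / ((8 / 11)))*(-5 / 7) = 59488000000 / 15309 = 3885818.80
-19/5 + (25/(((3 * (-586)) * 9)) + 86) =6502717/79110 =82.20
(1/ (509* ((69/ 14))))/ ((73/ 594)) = 2772/ 854611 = 0.00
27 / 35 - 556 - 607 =-40678 / 35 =-1162.23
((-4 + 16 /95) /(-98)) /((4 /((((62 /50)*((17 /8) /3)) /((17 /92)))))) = 9269 /199500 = 0.05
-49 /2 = -24.50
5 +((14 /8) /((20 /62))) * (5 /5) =417 /40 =10.42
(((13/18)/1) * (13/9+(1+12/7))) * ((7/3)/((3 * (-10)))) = -1703/7290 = -0.23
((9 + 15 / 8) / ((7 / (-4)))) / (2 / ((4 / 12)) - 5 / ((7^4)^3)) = -172027426641 / 166095446402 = -1.04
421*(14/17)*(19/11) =111986/187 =598.86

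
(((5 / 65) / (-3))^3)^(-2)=3518743761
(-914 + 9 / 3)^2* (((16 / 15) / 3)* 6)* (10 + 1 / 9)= 2416729952 / 135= 17901703.35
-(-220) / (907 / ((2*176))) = 77440 / 907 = 85.38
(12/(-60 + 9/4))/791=-16/60907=-0.00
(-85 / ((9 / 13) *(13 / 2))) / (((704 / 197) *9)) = -16745 / 28512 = -0.59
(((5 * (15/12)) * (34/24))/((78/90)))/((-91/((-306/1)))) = 325125/9464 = 34.35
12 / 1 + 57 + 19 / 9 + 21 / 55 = 35389 / 495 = 71.49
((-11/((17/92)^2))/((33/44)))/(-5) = 372416/4335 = 85.91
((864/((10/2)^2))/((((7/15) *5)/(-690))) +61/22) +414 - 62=-9865.11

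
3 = 3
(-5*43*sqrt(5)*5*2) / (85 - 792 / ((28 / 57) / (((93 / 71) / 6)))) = 534275*sqrt(5) / 66344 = 18.01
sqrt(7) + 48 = 50.65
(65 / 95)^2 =169 / 361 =0.47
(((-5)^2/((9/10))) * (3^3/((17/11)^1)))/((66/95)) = 11875/17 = 698.53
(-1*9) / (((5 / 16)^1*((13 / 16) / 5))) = -2304 / 13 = -177.23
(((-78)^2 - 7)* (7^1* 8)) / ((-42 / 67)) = -542878.67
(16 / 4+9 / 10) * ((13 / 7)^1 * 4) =182 / 5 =36.40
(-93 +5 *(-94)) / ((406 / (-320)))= 443.74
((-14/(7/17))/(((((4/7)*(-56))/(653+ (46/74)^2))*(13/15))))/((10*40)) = 22809393/11390080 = 2.00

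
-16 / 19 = -0.84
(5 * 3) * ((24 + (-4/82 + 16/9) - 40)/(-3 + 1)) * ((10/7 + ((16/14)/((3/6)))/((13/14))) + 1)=5858425/11193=523.40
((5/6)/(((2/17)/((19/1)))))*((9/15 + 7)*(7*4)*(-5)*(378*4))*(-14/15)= 202079136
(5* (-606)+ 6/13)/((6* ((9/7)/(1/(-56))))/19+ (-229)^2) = -748296/12947311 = -0.06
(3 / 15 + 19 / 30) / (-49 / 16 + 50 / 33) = -440 / 817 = -0.54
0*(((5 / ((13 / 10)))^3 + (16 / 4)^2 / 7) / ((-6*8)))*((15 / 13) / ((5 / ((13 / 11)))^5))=0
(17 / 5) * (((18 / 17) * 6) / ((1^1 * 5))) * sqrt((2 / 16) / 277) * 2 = 54 * sqrt(554) / 6925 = 0.18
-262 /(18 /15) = -655 /3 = -218.33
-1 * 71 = -71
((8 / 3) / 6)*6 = 8 / 3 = 2.67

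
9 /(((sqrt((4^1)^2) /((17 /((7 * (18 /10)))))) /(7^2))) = 595 /4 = 148.75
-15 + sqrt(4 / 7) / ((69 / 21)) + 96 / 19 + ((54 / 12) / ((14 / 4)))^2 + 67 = 2 * sqrt(7) / 23 + 54655 / 931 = 58.94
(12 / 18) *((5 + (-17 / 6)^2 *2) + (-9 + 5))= 307 / 27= 11.37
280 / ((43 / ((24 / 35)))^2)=4608 / 64715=0.07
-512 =-512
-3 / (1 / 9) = -27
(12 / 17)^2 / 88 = 18 / 3179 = 0.01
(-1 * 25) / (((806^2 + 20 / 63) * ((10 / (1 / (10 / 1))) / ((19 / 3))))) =-399 / 163708352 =-0.00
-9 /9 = -1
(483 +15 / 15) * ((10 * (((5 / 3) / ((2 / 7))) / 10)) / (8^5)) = 4235 / 49152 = 0.09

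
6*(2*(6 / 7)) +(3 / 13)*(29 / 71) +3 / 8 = 555903 / 51688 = 10.75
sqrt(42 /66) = sqrt(77) /11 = 0.80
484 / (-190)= -242 / 95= -2.55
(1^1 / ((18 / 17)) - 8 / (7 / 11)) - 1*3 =-1843 / 126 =-14.63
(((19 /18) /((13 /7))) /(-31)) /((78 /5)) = -665 /565812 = -0.00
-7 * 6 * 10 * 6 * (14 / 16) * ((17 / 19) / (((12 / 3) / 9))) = -337365 / 76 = -4439.01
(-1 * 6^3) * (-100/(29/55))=40965.52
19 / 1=19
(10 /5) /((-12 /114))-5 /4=-81 /4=-20.25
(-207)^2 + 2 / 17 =728435 / 17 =42849.12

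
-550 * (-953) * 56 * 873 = 25624645200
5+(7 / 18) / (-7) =89 / 18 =4.94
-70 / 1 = -70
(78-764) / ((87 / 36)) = -8232 / 29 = -283.86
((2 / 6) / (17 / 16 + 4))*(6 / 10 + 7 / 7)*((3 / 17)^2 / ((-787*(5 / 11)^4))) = -1874048 / 19190503125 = -0.00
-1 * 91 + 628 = 537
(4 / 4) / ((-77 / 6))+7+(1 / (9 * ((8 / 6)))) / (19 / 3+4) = 66169 / 9548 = 6.93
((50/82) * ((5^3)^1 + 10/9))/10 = 5675/738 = 7.69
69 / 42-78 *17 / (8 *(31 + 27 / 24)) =-3.52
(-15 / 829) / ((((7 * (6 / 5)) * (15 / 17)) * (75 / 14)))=-17 / 37305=-0.00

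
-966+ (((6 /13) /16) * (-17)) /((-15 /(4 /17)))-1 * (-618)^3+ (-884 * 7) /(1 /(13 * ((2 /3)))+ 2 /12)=337488761231 /1430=236006126.73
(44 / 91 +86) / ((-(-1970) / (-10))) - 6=-6.44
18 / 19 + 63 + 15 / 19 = 1230 / 19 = 64.74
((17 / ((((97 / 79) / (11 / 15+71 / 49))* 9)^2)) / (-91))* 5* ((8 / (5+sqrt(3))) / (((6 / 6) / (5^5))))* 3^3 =-3652.53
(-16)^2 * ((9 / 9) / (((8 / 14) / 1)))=448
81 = 81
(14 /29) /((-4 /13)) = -91 /58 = -1.57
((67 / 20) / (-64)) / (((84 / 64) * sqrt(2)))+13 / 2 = 6.47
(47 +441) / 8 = 61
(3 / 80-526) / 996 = -42077 / 79680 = -0.53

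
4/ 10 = 2/ 5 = 0.40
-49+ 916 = 867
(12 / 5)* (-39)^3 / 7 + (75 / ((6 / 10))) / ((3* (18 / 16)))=-19184356 / 945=-20300.91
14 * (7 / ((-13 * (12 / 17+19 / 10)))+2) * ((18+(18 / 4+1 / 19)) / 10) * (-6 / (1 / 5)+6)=-1358.96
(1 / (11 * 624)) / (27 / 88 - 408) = -1 / 2798406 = -0.00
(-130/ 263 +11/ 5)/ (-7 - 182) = -2243/ 248535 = -0.01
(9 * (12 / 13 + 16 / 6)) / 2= 210 / 13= 16.15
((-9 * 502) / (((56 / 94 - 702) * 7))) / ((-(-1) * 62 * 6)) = 35391 / 14307244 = 0.00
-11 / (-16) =11 / 16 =0.69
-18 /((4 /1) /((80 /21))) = -120 /7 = -17.14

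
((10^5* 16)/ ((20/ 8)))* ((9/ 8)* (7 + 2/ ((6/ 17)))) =9120000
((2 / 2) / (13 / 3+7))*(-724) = -1086 / 17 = -63.88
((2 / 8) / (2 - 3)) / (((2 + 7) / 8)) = -2 / 9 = -0.22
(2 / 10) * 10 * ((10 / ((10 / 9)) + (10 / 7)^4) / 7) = 63218 / 16807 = 3.76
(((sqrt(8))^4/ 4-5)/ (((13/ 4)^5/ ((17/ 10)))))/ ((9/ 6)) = 191488/ 5569395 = 0.03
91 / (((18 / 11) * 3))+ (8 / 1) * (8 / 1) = 4457 / 54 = 82.54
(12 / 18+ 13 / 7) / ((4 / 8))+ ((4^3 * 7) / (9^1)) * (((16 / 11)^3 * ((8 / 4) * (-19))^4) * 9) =80351066203934 / 27951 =2874711681.30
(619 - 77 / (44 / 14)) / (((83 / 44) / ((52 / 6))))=680108 / 249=2731.36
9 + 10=19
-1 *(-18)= 18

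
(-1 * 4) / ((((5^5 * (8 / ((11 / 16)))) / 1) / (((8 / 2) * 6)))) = -33 / 12500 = -0.00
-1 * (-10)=10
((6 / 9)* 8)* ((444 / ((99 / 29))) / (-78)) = -34336 / 3861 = -8.89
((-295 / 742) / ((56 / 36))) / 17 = -0.02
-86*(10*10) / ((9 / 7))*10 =-602000 / 9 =-66888.89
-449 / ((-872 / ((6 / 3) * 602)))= 135149 / 218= 619.95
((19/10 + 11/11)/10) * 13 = 377/100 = 3.77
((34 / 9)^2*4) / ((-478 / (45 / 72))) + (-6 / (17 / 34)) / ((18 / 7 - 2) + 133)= -2977231 / 18100665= -0.16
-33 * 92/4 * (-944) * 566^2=229533792576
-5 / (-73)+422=30811 / 73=422.07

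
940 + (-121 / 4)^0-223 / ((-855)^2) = 687894302 / 731025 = 941.00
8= 8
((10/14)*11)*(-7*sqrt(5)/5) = -11*sqrt(5) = -24.60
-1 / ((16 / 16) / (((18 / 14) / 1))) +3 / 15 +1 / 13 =-459 / 455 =-1.01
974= 974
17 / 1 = 17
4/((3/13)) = 52/3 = 17.33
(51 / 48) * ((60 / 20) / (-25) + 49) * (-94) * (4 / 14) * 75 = -1464567 / 14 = -104611.93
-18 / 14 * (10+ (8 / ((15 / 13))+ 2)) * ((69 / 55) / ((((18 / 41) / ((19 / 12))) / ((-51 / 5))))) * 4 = 43251638 / 9625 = 4493.68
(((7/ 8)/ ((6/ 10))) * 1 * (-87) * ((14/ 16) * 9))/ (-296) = 63945/ 18944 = 3.38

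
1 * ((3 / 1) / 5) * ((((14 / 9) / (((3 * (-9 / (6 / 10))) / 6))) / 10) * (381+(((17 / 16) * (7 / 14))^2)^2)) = -2797136839 / 589824000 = -4.74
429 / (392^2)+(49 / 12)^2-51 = -47468711 / 1382976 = -34.32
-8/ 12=-0.67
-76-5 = -81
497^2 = 247009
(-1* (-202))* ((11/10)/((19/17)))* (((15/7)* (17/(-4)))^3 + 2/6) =-939102681451/6256320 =-150104.64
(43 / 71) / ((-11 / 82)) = -3526 / 781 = -4.51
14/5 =2.80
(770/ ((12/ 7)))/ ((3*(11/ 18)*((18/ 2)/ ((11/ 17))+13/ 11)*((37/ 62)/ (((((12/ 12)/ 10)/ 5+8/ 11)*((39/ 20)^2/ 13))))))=73044153/ 12284000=5.95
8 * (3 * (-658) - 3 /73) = -1152840 /73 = -15792.33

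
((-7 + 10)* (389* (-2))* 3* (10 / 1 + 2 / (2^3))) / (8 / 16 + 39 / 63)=-3014361 / 47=-64135.34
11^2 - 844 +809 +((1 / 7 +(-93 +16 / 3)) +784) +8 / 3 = 5496 / 7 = 785.14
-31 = -31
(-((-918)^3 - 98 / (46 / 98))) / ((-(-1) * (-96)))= -8058550.42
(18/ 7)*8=144/ 7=20.57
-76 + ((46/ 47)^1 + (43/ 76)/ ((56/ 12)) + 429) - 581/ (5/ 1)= 237.90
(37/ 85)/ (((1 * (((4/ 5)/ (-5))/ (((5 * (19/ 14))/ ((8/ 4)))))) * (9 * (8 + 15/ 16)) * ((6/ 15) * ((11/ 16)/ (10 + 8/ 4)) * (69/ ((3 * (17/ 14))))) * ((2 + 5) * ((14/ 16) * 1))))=-0.04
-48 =-48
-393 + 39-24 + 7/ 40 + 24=-14153/ 40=-353.82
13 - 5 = 8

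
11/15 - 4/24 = 0.57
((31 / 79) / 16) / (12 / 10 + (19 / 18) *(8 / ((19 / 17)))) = 1395 / 498016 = 0.00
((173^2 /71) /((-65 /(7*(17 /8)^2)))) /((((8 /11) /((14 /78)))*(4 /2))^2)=-358979409943 /115006095360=-3.12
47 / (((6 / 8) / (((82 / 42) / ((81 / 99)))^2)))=38239388 / 107163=356.83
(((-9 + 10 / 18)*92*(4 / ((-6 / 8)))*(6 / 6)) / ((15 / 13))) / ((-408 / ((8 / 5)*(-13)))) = 18906368 / 103275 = 183.07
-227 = -227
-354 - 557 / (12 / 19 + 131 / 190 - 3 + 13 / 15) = 331.72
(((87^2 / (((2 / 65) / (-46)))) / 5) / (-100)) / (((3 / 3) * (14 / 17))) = 38473227 / 1400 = 27480.88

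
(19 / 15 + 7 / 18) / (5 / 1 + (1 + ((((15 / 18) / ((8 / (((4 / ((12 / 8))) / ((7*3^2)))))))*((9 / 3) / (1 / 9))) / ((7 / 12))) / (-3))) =7301 / 26160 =0.28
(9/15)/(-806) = -3/4030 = -0.00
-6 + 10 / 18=-49 / 9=-5.44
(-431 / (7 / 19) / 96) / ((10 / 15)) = -8189 / 448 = -18.28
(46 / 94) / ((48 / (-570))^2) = 207575 / 3008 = 69.01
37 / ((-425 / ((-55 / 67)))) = 407 / 5695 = 0.07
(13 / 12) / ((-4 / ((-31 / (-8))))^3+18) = 387283 / 6041640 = 0.06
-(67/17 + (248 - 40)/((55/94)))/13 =-336069/12155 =-27.65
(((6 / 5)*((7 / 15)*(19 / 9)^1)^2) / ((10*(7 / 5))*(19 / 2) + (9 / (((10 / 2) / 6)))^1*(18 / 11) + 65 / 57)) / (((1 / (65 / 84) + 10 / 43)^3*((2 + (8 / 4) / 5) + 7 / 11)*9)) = 177589663993466725 / 2242854347821665870168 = 0.00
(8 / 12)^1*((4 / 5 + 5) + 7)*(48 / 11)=2048 / 55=37.24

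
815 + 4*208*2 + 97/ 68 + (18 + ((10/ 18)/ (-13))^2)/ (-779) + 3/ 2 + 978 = 2508892553989/ 725133708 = 3459.90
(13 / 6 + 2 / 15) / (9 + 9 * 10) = 23 / 990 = 0.02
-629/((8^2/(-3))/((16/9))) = 629/12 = 52.42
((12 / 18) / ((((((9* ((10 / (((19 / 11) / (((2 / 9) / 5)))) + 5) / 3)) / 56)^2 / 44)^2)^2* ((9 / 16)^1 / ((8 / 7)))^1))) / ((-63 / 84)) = -170983078143.87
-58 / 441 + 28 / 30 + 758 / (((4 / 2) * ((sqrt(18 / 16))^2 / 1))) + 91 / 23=17326639 / 50715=341.65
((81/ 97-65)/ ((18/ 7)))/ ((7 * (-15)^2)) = -0.02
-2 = -2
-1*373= -373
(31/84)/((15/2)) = 31/630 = 0.05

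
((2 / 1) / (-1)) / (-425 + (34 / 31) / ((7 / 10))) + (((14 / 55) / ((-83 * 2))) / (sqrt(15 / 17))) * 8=434 / 91885 - 56 * sqrt(255) / 68475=-0.01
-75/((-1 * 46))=75/46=1.63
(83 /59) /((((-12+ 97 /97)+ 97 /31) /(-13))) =33449 /14396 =2.32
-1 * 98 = -98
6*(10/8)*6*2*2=180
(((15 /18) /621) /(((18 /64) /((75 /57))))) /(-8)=-250 /318573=-0.00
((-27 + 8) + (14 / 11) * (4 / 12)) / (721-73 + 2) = -613 / 21450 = -0.03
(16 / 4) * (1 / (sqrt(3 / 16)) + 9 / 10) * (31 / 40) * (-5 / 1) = -62 * sqrt(3) / 3 - 279 / 20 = -49.75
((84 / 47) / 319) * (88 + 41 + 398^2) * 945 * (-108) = -90649619.84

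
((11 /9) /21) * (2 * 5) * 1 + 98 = 18632 /189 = 98.58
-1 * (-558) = 558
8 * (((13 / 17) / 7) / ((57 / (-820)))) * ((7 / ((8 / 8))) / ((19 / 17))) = -85280 / 1083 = -78.74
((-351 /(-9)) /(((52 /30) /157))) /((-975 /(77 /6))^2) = 930853 /1521000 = 0.61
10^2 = 100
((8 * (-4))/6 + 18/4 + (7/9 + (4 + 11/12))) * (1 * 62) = 5425/18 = 301.39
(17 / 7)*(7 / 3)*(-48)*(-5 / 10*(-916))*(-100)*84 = 1046438400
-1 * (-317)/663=317/663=0.48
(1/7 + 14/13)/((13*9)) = 37/3549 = 0.01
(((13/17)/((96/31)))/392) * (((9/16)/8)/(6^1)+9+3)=0.01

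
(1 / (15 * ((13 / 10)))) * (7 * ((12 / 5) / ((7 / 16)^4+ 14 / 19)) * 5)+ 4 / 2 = 13538786 / 1788657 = 7.57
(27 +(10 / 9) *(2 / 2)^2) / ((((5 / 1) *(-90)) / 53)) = -13409 / 4050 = -3.31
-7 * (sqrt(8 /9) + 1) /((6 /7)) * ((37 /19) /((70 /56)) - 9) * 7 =242501 * sqrt(2) /855 + 242501 /570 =826.55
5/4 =1.25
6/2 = 3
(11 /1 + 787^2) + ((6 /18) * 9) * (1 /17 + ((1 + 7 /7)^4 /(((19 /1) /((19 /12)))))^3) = 94766255 /153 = 619387.29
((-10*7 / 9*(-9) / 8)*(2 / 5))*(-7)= -49 / 2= -24.50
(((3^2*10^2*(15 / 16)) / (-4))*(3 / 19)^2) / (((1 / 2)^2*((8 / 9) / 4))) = -273375 / 2888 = -94.66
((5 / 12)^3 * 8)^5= 30517578125 / 470184984576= 0.06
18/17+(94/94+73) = 1276/17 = 75.06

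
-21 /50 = -0.42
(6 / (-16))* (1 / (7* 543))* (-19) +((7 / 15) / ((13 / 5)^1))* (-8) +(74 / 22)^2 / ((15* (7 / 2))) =-291419263 / 239158920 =-1.22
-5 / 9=-0.56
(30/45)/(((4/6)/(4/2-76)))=-74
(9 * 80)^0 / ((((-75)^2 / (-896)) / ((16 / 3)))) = -0.85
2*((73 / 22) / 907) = 73 / 9977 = 0.01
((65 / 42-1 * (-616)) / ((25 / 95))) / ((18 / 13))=6406439 / 3780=1694.83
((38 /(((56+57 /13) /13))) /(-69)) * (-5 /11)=6422 /119163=0.05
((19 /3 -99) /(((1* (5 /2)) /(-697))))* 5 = 387532 /3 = 129177.33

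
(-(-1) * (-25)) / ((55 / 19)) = -95 / 11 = -8.64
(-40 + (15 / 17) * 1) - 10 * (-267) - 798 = 31159 / 17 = 1832.88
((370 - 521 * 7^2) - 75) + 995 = -24239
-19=-19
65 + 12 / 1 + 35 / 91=1006 / 13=77.38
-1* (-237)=237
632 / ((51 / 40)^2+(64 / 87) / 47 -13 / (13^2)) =53752358400 / 133050157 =404.00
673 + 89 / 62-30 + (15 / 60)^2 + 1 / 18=2877287 / 4464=644.55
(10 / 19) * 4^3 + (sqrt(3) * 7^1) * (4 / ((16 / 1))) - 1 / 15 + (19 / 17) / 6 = 7 * sqrt(3) / 4 + 327559 / 9690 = 36.83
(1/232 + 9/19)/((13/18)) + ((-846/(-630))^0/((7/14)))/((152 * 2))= 38303/57304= 0.67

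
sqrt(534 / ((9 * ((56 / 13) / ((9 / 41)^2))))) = 3 * sqrt(24297) / 574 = 0.81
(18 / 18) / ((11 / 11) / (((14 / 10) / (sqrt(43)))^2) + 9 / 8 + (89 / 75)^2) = 2205000 / 53960657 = 0.04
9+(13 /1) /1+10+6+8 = 46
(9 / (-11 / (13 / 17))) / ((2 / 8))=-468 / 187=-2.50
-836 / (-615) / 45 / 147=836 / 4068225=0.00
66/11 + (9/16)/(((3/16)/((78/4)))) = 129/2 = 64.50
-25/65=-5/13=-0.38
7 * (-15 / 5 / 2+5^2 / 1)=329 / 2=164.50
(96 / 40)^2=144 / 25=5.76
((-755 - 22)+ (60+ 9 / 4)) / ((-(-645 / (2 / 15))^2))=953 / 31201875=0.00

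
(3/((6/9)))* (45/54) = 15/4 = 3.75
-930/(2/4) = -1860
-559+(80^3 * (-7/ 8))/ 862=-1078.72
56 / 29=1.93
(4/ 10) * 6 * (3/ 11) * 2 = 72/ 55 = 1.31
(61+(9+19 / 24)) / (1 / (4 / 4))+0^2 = 1699 / 24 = 70.79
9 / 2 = 4.50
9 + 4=13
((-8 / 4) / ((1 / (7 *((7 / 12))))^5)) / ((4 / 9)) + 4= -282254065 / 55296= -5104.42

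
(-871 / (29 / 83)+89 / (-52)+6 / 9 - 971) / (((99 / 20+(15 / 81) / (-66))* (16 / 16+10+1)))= -7759243305 / 132943772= -58.36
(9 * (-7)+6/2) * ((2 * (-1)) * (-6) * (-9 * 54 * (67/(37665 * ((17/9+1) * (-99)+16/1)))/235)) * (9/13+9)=-0.10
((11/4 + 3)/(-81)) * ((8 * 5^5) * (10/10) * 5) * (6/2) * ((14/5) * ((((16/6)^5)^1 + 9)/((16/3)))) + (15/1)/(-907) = -15951168209345/7934436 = -2010372.03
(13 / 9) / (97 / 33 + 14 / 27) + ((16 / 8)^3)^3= 512.42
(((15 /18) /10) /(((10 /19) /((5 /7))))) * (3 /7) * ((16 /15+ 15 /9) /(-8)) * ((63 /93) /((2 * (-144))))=779 /19998720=0.00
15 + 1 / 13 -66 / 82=7607 / 533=14.27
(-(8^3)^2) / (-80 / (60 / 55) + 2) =393216 / 107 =3674.92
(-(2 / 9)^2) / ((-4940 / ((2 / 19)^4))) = 16 / 13036661235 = 0.00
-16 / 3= -5.33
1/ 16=0.06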